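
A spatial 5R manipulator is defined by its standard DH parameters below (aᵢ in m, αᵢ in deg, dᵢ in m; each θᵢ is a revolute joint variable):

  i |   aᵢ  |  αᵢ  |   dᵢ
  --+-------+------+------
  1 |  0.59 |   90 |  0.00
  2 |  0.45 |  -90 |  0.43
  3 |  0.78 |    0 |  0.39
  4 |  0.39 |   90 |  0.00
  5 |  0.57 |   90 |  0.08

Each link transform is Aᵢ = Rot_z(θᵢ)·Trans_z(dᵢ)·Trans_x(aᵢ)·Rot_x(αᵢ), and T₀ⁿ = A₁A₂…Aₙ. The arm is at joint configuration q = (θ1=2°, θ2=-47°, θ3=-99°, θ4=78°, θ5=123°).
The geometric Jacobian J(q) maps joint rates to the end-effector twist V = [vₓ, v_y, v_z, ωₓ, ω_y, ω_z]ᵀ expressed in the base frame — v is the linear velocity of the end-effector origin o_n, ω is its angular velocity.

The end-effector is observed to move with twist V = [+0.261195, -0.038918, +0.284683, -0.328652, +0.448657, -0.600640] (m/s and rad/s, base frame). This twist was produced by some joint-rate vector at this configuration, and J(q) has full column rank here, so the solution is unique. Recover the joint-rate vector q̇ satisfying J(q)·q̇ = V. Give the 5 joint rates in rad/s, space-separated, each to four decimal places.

0.0610 0.2450 -0.1810 -0.4990 -0.7550

o_n = [1.5242, -1.2512, 0.3188]
J₁: ẑ×o_n = [1.2512, 1.5242, -0.0000], ω = ẑ
J2: z=[0.0349, -0.9994, 0.0000] o=[0.5896, 0.0206, 0.0000] → [-0.3186, -0.0111, 0.8896, 0.0349, -0.9994, 0.0000]
J3: z=[0.7309, 0.0255, 0.6820] o=[0.9114, -0.3984, -0.3291] → [0.5981, -0.0556, -0.6389, 0.7309, 0.0255, 0.6820]
J4: z=[0.7309, 0.0255, 0.6820] o=[1.1401, -1.1613, 0.0261] → [0.0687, 0.0480, -0.0755, 0.7309, 0.0255, 0.6820]
J5: z=[-0.2117, -0.9415, 0.2621] o=[1.3932, -1.2923, -0.2402] → [-0.5371, 0.1527, 0.1147, -0.2117, -0.9415, 0.2621]
q̇ = J⁺·V = [0.0610, 0.2450, -0.1810, -0.4990, -0.7550]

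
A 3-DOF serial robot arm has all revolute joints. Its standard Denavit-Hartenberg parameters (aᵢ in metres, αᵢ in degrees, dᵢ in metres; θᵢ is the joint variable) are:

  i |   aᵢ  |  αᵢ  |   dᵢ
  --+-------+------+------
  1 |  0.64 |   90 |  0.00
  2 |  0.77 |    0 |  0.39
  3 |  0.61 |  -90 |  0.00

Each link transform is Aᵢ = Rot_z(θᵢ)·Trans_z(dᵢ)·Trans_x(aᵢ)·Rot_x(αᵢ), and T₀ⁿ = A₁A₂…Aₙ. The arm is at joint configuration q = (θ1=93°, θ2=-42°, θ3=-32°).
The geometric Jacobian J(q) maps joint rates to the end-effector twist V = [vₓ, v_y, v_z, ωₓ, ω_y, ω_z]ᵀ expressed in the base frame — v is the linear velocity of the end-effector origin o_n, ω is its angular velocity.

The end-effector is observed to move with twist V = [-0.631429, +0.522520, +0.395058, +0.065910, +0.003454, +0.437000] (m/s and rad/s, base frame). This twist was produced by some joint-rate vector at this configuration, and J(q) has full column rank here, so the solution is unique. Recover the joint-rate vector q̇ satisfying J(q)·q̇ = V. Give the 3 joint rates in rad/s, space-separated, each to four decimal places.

o_n = [0.3172, 1.3989, -1.1016]
J₁: ẑ×o_n = [-1.3989, 0.3172, 0.0000], ω = ẑ
J2: z=[0.9986, 0.0523, 0.0000] o=[-0.0335, 0.6391, 0.0000] → [-0.0577, 1.1001, 0.7404, 0.9986, 0.0523, 0.0000]
J3: z=[0.9986, 0.0523, 0.0000] o=[0.3260, 1.2310, -0.5152] → [-0.0307, 0.5856, 0.1681, 0.9986, 0.0523, 0.0000]
q̇ = J⁺·V = [0.4370, 0.6710, -0.6050]

0.4370 0.6710 -0.6050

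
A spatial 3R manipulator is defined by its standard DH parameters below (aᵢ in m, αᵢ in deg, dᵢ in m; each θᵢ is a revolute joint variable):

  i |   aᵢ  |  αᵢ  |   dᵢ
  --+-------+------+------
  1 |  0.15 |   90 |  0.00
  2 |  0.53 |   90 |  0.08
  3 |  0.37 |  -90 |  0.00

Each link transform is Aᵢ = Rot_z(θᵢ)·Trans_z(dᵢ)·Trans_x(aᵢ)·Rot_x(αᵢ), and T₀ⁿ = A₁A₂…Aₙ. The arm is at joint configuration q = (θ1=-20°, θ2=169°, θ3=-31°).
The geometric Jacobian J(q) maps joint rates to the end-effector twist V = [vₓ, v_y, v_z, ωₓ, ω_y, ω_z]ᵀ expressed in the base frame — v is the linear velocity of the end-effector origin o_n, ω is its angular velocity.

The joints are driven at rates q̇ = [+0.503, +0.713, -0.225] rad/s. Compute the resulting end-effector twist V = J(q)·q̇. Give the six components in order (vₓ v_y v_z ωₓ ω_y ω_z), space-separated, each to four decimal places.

-0.2139 -0.2111 -0.6011 -0.2842 -0.6553 0.2821

o_n = [-0.6027, 0.3370, 0.1616]
J₁: ẑ×o_n = [-0.3370, -0.6027, 0.0000], ω = ẑ
J2: z=[-0.3420, -0.9397, 0.0000] o=[0.1410, -0.0513, 0.0000] → [-0.1519, 0.0553, -0.8316, -0.3420, -0.9397, 0.0000]
J3: z=[0.1793, -0.0653, 0.9816] o=[-0.3753, 0.0515, 0.1011] → [-0.2843, -0.2340, 0.0364, 0.1793, -0.0653, 0.9816]
V = J·q̇ = [-0.2139, -0.2111, -0.6011, -0.2842, -0.6553, 0.2821]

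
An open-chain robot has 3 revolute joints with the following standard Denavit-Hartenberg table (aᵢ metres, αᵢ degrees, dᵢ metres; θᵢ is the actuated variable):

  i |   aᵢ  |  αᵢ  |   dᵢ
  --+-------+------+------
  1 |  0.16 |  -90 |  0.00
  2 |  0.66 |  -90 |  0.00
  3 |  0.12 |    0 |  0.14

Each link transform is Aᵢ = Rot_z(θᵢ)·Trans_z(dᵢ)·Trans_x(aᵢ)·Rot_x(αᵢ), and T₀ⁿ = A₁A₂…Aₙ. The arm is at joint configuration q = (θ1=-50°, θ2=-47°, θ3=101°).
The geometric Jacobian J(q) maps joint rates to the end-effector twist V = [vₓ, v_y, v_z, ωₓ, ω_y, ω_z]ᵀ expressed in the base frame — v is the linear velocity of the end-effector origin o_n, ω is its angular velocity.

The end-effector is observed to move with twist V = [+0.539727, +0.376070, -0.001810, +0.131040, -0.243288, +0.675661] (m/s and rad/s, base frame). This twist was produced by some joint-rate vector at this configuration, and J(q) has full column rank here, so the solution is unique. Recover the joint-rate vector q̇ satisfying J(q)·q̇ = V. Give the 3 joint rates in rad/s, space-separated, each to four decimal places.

0.9280 -0.0560 0.3700

o_n = [0.3577, -0.6096, 0.3705]
J₁: ẑ×o_n = [0.6096, 0.3577, -0.0000], ω = ẑ
J2: z=[0.7660, 0.6428, 0.0000] o=[0.1028, -0.1226, 0.0000] → [0.2381, -0.2838, -0.5369, 0.7660, 0.6428, 0.0000]
J3: z=[0.4701, -0.5602, -0.6820] o=[0.3922, -0.4674, 0.4827] → [-0.0341, 0.0763, -0.0862, 0.4701, -0.5602, -0.6820]
q̇ = J⁺·V = [0.9280, -0.0560, 0.3700]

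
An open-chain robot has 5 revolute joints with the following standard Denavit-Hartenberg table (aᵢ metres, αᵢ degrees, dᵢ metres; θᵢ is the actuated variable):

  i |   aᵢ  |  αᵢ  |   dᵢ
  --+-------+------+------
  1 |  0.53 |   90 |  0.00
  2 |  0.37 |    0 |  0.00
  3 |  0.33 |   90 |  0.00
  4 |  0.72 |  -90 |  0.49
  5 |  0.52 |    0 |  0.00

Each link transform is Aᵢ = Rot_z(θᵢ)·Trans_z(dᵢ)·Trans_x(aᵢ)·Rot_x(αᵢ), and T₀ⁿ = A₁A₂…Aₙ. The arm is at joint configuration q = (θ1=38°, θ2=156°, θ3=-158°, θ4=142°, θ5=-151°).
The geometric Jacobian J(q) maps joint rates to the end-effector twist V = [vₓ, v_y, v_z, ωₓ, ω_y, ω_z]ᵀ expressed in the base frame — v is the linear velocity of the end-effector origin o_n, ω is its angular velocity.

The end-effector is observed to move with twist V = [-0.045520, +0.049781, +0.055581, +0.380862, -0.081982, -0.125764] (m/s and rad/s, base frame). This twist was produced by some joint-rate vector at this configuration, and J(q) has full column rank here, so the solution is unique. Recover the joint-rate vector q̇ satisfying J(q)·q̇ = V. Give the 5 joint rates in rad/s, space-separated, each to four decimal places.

-0.0420 0.3730 -0.3970 0.0750 -0.4100

o_n = [0.3267, 0.0481, -0.5954]
J₁: ẑ×o_n = [-0.0481, 0.3267, 0.0000], ω = ẑ
J2: z=[0.6157, -0.7880, 0.0000] o=[0.4176, 0.3263, 0.0000] → [0.4692, 0.3666, -0.2430, 0.6157, -0.7880, 0.0000]
J3: z=[0.6157, -0.7880, 0.0000] o=[0.1513, 0.1182, 0.1505] → [0.5878, 0.4592, 0.0950, 0.6157, -0.7880, 0.0000]
J4: z=[-0.0275, -0.0215, -0.9994] o=[0.4112, 0.3212, 0.1390] → [-0.2572, 0.0642, 0.0057, -0.0275, -0.0215, -0.9994]
J5: z=[-0.9700, 0.2422, 0.0215] o=[0.2238, -0.3877, -0.3309] → [-0.0734, -0.2543, -0.4476, -0.9700, 0.2422, 0.0215]
q̇ = J⁺·V = [-0.0420, 0.3730, -0.3970, 0.0750, -0.4100]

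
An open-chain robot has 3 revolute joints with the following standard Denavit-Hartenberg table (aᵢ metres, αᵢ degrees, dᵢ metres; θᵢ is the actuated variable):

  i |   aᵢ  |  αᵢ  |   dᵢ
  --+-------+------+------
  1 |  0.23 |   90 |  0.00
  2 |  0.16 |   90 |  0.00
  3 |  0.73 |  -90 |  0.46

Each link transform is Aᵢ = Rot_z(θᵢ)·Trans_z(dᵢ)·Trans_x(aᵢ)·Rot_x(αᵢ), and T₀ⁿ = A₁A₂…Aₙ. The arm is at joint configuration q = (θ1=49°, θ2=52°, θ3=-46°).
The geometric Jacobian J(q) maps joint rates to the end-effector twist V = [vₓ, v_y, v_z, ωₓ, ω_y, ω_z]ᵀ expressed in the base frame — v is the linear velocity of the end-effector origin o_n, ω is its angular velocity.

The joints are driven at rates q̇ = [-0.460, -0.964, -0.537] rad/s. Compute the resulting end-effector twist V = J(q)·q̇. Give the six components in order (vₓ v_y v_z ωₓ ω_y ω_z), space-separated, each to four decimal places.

o_n = [0.2618, 1.1016, 0.2425]
J₁: ẑ×o_n = [-1.1016, 0.2618, 0.0000], ω = ẑ
J2: z=[0.7547, -0.6561, 0.0000] o=[0.1509, 0.1736, 0.0000] → [-0.1591, -0.1830, 0.7732, 0.7547, -0.6561, 0.0000]
J3: z=[0.5170, 0.5947, -0.6157] o=[0.2155, 0.2479, 0.1261] → [0.5948, -0.0887, 0.4138, 0.5170, 0.5947, -0.6157]
V = J·q̇ = [0.3407, 0.1036, -0.9676, -1.0052, 0.3131, -0.1294]

0.3407 0.1036 -0.9676 -1.0052 0.3131 -0.1294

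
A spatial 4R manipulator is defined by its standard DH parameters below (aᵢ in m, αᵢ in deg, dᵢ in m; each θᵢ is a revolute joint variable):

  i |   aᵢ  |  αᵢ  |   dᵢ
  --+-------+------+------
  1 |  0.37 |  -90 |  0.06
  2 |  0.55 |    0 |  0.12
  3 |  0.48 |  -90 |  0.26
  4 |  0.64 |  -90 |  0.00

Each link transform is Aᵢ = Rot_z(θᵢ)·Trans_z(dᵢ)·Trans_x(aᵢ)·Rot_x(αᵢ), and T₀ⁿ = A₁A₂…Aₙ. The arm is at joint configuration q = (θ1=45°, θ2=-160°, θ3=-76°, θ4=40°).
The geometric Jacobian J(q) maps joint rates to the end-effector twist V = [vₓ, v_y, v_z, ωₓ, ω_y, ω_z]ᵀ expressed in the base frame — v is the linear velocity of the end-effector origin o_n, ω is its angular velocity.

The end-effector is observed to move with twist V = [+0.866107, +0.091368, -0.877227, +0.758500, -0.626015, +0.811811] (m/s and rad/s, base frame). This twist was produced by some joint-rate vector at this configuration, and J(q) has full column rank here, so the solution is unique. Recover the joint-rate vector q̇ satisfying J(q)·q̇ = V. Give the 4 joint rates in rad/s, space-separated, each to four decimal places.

o_n = [-0.4653, -0.5097, -0.5563]
J₁: ẑ×o_n = [0.5097, -0.4653, 0.0000], ω = ẑ
J2: z=[-0.7071, 0.7071, 0.0000] o=[0.2616, 0.2616, 0.0600] → [-0.4358, -0.4358, 1.0594, -0.7071, 0.7071, 0.0000]
J3: z=[-0.7071, 0.7071, 0.0000] o=[-0.1887, -0.0190, 0.2481] → [-0.5688, -0.5688, 0.5426, -0.7071, 0.7071, 0.0000]
J4: z=[-0.5862, -0.5862, 0.5592] o=[-0.5623, -0.0249, -0.1498] → [0.5093, -0.1840, 0.3411, -0.5862, -0.5862, 0.5592]
q̇ = J⁺·V = [0.8750, -0.5950, -0.3840, -0.1130]

0.8750 -0.5950 -0.3840 -0.1130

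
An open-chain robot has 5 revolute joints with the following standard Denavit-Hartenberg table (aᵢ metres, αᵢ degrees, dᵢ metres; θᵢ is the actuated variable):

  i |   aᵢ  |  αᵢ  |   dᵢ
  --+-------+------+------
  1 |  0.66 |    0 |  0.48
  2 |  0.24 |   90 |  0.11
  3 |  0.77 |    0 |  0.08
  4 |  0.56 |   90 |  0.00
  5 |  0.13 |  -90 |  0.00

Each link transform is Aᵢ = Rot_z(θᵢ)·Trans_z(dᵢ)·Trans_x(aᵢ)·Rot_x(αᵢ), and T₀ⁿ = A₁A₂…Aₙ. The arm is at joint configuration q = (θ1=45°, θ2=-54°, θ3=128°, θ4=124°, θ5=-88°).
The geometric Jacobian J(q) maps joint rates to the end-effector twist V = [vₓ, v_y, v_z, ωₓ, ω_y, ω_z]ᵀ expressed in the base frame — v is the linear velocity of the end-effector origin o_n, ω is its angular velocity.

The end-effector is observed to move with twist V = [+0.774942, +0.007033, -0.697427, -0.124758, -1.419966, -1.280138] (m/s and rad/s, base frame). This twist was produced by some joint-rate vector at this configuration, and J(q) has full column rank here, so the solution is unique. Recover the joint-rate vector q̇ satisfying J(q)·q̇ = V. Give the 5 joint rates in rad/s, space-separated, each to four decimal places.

o_n = [0.0710, 0.5799, 0.6599]
J₁: ẑ×o_n = [-0.5799, 0.0710, 0.0000], ω = ẑ
J2: z=[0.0000, 0.0000, 1.0000] o=[0.4667, 0.4667, 0.4800] → [-0.1132, -0.3957, 0.0000, 0.0000, 0.0000, 1.0000]
J3: z=[-0.1564, -0.9877, 0.0000] o=[0.7037, 0.4291, 0.5900] → [-0.0690, 0.0109, -0.6485, -0.1564, -0.9877, 0.0000]
J4: z=[-0.1564, -0.9877, 0.0000] o=[0.2230, 0.4243, 1.1968] → [0.5303, -0.0840, -0.1745, -0.1564, -0.9877, 0.0000]
J5: z=[-0.9393, 0.1488, 0.3090] o=[0.0521, 0.4514, 0.6642] → [-0.0404, 0.0018, -0.1236, -0.9393, 0.1488, 0.3090]
q̇ = J⁺·V = [-0.9850, -0.2630, 0.9750, 0.4470, -0.1040]

-0.9850 -0.2630 0.9750 0.4470 -0.1040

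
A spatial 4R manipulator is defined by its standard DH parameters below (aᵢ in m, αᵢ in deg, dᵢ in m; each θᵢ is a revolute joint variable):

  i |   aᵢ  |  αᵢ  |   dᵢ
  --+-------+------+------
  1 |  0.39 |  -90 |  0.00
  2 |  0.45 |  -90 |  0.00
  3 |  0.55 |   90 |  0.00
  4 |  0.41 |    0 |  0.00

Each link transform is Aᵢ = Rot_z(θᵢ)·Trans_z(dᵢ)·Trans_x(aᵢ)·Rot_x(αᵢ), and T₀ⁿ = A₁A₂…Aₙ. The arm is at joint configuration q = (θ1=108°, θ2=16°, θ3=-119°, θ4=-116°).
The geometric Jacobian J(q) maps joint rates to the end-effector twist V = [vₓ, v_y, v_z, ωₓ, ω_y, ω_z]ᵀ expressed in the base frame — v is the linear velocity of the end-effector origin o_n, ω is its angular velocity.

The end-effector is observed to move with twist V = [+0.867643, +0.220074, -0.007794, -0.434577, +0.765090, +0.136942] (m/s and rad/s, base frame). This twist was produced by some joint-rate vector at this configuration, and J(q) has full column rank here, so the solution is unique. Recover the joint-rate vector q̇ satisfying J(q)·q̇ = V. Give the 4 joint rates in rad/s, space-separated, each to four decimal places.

o_n = [-0.5402, 0.6147, 0.2797]
J₁: ẑ×o_n = [-0.6147, -0.5402, 0.0000], ω = ẑ
J2: z=[-0.9511, -0.3090, 0.0000] o=[-0.1205, 0.3709, 0.0000] → [-0.0864, 0.2660, -0.3616, -0.9511, -0.3090, 0.0000]
J3: z=[0.0852, -0.2621, -0.9613] o=[-0.2542, 0.7823, -0.1240] → [-0.2669, 0.2406, -0.0893, 0.0852, -0.2621, -0.9613]
J4: z=[0.7209, -0.6498, 0.2411] o=[-0.6325, 0.3899, -0.0505] → [-0.2688, -0.2158, 0.2220, 0.7209, -0.6498, 0.2411]
q̇ = J⁺·V = [-0.6510, -0.1620, -0.9950, -0.6990]

-0.6510 -0.1620 -0.9950 -0.6990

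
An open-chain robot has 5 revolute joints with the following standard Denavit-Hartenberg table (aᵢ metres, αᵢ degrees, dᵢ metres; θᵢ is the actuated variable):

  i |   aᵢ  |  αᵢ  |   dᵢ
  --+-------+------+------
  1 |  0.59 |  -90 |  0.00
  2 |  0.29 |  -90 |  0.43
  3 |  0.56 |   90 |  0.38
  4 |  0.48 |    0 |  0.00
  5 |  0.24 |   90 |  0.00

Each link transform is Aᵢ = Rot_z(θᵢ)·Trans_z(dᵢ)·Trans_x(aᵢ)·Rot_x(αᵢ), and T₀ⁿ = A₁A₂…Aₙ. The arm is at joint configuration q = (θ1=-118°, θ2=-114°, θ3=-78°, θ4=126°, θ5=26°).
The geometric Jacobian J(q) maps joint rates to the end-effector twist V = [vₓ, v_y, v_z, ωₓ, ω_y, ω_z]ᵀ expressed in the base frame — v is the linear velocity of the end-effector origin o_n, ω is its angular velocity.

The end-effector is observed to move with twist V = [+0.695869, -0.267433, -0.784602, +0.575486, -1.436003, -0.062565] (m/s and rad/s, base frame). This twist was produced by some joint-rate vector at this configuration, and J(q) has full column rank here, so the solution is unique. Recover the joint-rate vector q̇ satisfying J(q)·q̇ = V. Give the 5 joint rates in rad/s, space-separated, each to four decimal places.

0.7770 0.9330 0.5700 0.2840 0.9150

o_n = [-0.1602, -1.3547, 0.6358]
J₁: ẑ×o_n = [1.3547, -0.1602, 0.0000], ω = ẑ
J2: z=[0.8829, -0.4695, 0.0000] o=[-0.2770, -0.5209, 0.0000] → [-0.2985, -0.5614, -0.6813, 0.8829, -0.4695, 0.0000]
J3: z=[-0.4289, -0.8066, 0.4067] o=[0.1581, -0.6187, 0.2649] → [0.0002, 0.0296, 0.0589, -0.4289, -0.8066, 0.4067]
J4: z=[-0.0032, -0.4489, -0.8936] o=[0.5010, -1.1405, 0.5259] → [-0.2407, 0.5912, -0.2961, -0.0032, -0.4489, -0.8936]
J5: z=[-0.0032, -0.4489, -0.8936] o=[0.0795, -1.3453, 0.6302] → [-0.0109, 0.2143, -0.1076, -0.0032, -0.4489, -0.8936]
q̇ = J⁺·V = [0.7770, 0.9330, 0.5700, 0.2840, 0.9150]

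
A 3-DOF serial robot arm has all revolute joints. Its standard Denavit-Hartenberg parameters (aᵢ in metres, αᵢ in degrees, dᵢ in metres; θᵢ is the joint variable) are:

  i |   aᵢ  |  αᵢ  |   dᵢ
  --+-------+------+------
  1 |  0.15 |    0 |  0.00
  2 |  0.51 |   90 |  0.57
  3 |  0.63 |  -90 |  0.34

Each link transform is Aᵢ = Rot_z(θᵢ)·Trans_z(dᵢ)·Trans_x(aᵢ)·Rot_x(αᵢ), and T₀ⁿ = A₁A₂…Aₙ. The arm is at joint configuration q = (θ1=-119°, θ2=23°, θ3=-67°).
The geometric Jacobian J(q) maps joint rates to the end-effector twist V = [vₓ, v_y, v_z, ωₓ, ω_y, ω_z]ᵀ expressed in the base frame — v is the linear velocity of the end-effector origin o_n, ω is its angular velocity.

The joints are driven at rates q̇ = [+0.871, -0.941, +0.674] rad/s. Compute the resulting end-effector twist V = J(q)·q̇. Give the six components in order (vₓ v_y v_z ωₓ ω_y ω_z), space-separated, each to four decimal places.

o_n = [-0.4899, -0.8477, -0.0099]
J₁: ẑ×o_n = [0.8477, -0.4899, 0.0000], ω = ẑ
J2: z=[0.0000, 0.0000, 1.0000] o=[-0.0727, -0.1312, 0.0000] → [0.7165, -0.4172, 0.0000, 0.0000, 0.0000, 1.0000]
J3: z=[-0.9945, 0.1045, 0.0000] o=[-0.1260, -0.6384, 0.5700] → [-0.0606, -0.5767, 0.2462, -0.9945, 0.1045, 0.0000]
V = J·q̇ = [0.0233, -0.4229, 0.1659, -0.6703, 0.0705, -0.0700]

0.0233 -0.4229 0.1659 -0.6703 0.0705 -0.0700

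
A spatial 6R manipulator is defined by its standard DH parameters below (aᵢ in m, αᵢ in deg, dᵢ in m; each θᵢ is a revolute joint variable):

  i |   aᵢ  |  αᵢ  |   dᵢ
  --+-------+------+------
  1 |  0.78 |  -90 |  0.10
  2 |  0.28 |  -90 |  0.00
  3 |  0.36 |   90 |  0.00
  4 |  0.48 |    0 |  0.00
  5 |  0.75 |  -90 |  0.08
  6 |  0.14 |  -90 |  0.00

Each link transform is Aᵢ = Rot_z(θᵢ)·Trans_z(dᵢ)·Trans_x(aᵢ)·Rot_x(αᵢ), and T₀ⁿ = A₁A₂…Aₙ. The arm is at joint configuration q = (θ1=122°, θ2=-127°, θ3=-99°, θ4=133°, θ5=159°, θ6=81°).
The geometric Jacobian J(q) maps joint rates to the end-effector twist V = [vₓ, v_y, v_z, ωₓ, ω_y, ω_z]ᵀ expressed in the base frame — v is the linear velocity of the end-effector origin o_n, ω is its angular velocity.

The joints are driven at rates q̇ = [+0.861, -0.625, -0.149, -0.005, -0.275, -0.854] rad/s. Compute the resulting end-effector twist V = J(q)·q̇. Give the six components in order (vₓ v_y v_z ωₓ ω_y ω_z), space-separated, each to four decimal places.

o_n = [-0.4447, 0.0947, 0.1099]
J₁: ẑ×o_n = [-0.0947, -0.4447, 0.0000], ω = ẑ
J2: z=[-0.8480, -0.5299, 0.0000] o=[-0.4133, 0.6615, 0.1000] → [-0.0053, 0.0084, 0.4641, -0.8480, -0.5299, 0.0000]
J3: z=[-0.4232, 0.6773, 0.6018] o=[-0.3240, 0.5186, 0.3236] → [0.1104, -0.1630, 0.2611, -0.4232, 0.6773, 0.6018]
J4: z=[-0.1823, 0.5870, -0.7888] o=[-0.6435, 0.3589, 0.2786] → [-0.3075, -0.1876, -0.0685, -0.1823, 0.5870, -0.7888]
J5: z=[-0.1823, 0.5870, -0.7888] o=[-0.5016, 0.7419, 0.5308] → [-0.7576, -0.1216, 0.0846, -0.1823, 0.5870, -0.7888]
J6: z=[-0.9814, -0.1575, 0.1096] o=[-0.4712, 0.1932, 0.0141] → [-0.0043, 0.0970, 0.1009, -0.9814, -0.1575, 0.1096]
V = J·q̇ = [0.1189, -0.4123, -0.4380, 1.4823, 0.2005, 0.8986]

0.1189 -0.4123 -0.4380 1.4823 0.2005 0.8986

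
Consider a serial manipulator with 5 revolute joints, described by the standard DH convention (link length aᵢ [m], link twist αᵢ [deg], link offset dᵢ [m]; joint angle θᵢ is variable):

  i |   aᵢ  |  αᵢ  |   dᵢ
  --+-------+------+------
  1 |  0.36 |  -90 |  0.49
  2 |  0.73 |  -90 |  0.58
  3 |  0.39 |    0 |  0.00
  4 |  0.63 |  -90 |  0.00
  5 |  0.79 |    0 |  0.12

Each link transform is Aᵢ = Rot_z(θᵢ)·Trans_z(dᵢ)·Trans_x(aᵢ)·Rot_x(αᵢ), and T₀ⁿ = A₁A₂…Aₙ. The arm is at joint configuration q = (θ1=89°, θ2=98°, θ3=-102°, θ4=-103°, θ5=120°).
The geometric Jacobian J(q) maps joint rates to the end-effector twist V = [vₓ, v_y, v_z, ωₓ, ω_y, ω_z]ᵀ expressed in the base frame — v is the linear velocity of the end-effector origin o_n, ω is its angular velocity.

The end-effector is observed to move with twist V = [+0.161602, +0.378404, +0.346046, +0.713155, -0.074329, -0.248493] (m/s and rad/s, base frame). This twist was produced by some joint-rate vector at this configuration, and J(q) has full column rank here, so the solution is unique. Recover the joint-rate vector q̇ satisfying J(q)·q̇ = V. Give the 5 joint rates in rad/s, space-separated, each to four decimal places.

-0.0310 -0.2340 0.2540 -0.2230 -0.5300

o_n = [-0.9536, 1.0007, 0.0133]
J₁: ẑ×o_n = [-1.0007, -0.9536, 0.0000], ω = ẑ
J2: z=[-0.9998, 0.0175, 0.0000] o=[0.0063, 0.3599, 0.4900] → [-0.0083, -0.4766, -0.6239, -0.9998, 0.0175, 0.0000]
J3: z=[-0.0173, -0.9901, 0.1392] o=[-0.5754, 0.2685, -0.2329] → [-0.3457, -0.0484, -0.3871, -0.0173, -0.9901, 0.1392]
J4: z=[-0.0173, -0.9901, 0.1392] o=[-0.9566, 0.2864, -0.1526] → [-0.2637, 0.0033, -0.0093, -0.0173, -0.9901, 0.1392]
J5: z=[-0.9051, 0.0746, 0.4185] o=[-0.6890, 0.3612, 0.4128] → [-0.2974, -0.4723, -0.5591, -0.9051, 0.0746, 0.4185]
q̇ = J⁺·V = [-0.0310, -0.2340, 0.2540, -0.2230, -0.5300]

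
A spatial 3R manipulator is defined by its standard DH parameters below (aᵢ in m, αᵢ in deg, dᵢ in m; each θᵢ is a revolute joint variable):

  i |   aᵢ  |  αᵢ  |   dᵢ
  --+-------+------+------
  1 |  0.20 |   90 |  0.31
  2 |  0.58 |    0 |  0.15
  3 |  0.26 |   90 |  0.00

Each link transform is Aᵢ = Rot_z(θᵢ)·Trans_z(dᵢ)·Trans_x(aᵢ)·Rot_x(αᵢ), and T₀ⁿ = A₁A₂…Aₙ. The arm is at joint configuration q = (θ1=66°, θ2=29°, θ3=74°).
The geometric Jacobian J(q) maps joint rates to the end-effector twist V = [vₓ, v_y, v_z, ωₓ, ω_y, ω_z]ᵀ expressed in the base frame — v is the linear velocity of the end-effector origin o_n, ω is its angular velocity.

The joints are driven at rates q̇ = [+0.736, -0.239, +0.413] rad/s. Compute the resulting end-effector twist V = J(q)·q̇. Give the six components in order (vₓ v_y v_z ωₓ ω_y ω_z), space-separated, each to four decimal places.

o_n = [0.4009, 0.5317, 0.8445]
J₁: ẑ×o_n = [-0.5317, 0.4009, 0.0000], ω = ẑ
J2: z=[0.9135, -0.4067, 0.0000] o=[0.0813, 0.1827, 0.3100] → [-0.2174, -0.4883, 0.4488, 0.9135, -0.4067, 0.0000]
J3: z=[0.9135, -0.4067, 0.0000] o=[0.4247, 0.5851, 0.5912] → [-0.1030, -0.2314, -0.0585, 0.9135, -0.4067, 0.0000]
V = J·q̇ = [-0.3819, 0.3162, -0.1314, 0.1590, -0.0708, 0.7360]

-0.3819 0.3162 -0.1314 0.1590 -0.0708 0.7360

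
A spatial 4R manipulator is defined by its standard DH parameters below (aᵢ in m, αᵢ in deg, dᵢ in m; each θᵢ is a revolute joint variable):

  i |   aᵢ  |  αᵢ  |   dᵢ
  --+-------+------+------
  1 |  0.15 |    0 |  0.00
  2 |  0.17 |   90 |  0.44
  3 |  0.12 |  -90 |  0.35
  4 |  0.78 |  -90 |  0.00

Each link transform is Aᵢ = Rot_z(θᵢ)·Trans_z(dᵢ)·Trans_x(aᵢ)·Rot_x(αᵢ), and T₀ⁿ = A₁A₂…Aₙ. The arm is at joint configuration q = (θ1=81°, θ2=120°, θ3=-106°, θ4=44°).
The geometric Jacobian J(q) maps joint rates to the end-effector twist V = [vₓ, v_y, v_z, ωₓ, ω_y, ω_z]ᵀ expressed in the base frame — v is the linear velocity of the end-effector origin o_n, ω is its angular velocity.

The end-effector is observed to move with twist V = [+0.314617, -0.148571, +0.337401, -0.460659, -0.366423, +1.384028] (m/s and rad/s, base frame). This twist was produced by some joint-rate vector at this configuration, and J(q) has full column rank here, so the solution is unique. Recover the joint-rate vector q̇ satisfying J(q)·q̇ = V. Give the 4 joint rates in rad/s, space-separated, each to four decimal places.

o_n = [0.1088, -0.0246, -0.2147]
J₁: ẑ×o_n = [0.0246, 0.1088, -0.0000], ω = ẑ
J2: z=[0.0000, 0.0000, 1.0000] o=[0.0235, 0.1482, 0.0000] → [0.1727, 0.0853, -0.0000, 0.0000, 0.0000, 1.0000]
J3: z=[-0.3584, 0.9336, 0.0000] o=[-0.1352, 0.0872, 0.4400] → [-0.6112, -0.2346, -0.1877, -0.3584, 0.9336, 0.0000]
J4: z=[-0.8974, -0.3445, -0.2756] o=[-0.2298, 0.4258, 0.3246] → [0.0616, -0.5773, 0.5208, -0.8974, -0.3445, -0.2756]
q̇ = J⁺·V = [0.6510, 0.8940, -0.1770, 0.5840]

0.6510 0.8940 -0.1770 0.5840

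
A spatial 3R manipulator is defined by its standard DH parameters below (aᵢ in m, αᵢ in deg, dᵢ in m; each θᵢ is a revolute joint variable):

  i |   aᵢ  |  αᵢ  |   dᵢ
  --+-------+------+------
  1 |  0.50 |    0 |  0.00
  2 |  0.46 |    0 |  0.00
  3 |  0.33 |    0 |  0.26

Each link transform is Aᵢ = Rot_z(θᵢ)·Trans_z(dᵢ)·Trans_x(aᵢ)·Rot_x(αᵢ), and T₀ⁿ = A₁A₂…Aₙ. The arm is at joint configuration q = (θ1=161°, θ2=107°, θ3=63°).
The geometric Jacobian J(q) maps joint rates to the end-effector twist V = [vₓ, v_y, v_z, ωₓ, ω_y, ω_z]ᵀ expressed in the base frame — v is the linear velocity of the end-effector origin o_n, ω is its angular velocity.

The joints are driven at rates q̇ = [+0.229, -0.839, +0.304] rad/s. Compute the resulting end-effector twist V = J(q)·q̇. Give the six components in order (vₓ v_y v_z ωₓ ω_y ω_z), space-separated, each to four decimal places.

o_n = [-0.2002, -0.4569, 0.2600]
J₁: ẑ×o_n = [0.4569, -0.2002, 0.0000], ω = ẑ
J2: z=[0.0000, 0.0000, 1.0000] o=[-0.4728, 0.1628, 0.0000] → [0.6197, 0.2726, -0.0000, 0.0000, 0.0000, 1.0000]
J3: z=[0.0000, 0.0000, 1.0000] o=[-0.4888, -0.2969, 0.0000] → [0.1600, 0.2886, -0.0000, 0.0000, 0.0000, 1.0000]
V = J·q̇ = [-0.3667, -0.1868, 0.0000, 0.0000, 0.0000, -0.3060]

-0.3667 -0.1868 0.0000 0.0000 0.0000 -0.3060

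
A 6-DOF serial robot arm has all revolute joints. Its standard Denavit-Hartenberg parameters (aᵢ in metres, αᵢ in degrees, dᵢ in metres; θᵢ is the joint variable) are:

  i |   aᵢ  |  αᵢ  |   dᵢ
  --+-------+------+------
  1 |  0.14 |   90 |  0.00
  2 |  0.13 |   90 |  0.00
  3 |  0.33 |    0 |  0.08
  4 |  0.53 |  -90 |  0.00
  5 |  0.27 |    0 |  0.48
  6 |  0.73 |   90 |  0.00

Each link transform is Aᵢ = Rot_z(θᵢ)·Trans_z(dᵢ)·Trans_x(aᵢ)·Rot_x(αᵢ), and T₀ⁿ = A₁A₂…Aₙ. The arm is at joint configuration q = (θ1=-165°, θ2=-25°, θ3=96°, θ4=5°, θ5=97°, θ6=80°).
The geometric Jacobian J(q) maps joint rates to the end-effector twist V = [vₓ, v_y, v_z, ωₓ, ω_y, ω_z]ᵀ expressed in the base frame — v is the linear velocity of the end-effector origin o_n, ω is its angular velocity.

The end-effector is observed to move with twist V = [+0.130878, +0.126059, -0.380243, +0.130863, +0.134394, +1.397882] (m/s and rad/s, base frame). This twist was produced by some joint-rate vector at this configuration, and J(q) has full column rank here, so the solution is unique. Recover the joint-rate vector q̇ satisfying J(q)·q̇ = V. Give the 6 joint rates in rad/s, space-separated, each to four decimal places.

o_n = [0.0603, 0.0254, 0.3451]
J₁: ẑ×o_n = [-0.0254, 0.0603, 0.0000], ω = ẑ
J2: z=[-0.2588, 0.9659, 0.0000] o=[-0.1352, -0.0362, 0.0000] → [0.3333, 0.0893, -0.2048, -0.2588, 0.9659, 0.0000]
J3: z=[0.4082, 0.1094, -0.9063] o=[-0.2490, -0.0667, -0.0549] → [0.1273, -0.4436, 0.0038, 0.4082, 0.1094, -0.9063]
J4: z=[0.4082, 0.1094, -0.9063] o=[-0.2711, 0.2671, -0.1129] → [-0.1690, -0.4873, -0.1349, 0.4082, 0.1094, -0.9063]
J5: z=[0.9087, 0.0460, 0.4149] o=[-0.3172, 0.7934, -0.0701] → [0.3377, -0.2207, -0.7152, 0.9087, 0.0460, 0.4149]
J6: z=[0.9087, 0.0460, 0.4149] o=[0.0124, 0.7535, 0.3692] → [0.3009, 0.0418, -0.6638, 0.9087, 0.0460, 0.4149]
q̇ = J⁺·V = [0.6960, 0.1820, -0.5810, 0.0130, 0.7710, -0.3200]

0.6960 0.1820 -0.5810 0.0130 0.7710 -0.3200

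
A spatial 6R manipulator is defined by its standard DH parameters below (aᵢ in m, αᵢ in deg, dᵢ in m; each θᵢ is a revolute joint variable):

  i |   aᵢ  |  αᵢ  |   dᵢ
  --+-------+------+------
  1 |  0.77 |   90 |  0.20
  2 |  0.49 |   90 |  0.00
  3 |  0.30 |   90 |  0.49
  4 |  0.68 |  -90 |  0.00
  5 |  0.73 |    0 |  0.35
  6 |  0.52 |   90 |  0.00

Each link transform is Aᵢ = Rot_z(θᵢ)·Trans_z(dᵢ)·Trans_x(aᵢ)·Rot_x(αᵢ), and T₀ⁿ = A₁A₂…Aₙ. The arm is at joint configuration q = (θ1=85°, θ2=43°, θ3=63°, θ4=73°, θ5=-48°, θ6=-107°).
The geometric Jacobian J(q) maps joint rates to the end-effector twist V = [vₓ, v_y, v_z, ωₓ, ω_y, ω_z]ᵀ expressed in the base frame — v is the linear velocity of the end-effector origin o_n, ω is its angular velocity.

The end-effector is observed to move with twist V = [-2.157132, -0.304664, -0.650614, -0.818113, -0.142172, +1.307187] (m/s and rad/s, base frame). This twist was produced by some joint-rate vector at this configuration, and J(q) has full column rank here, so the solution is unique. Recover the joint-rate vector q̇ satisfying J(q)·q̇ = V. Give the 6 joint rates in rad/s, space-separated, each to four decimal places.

0.3020 -0.5230 -0.8830 0.5990 -0.7600 0.7690

o_n = [0.0267, 2.5473, 0.1289]
J₁: ẑ×o_n = [-2.5473, 0.0267, 0.0000], ω = ẑ
J2: z=[0.9962, -0.0872, 0.0000] o=[0.0671, 0.7671, 0.2000] → [0.0062, 0.0708, 1.7699, 0.9962, -0.0872, 0.0000]
J3: z=[0.0594, 0.6794, -0.7314] o=[0.0983, 1.1241, 0.5342] → [0.7655, 0.0764, 0.1332, 0.0594, 0.6794, -0.7314]
J4: z=[-0.3955, 0.6887, 0.6077] o=[0.4024, 1.5329, 0.2687] → [-0.7127, -0.2836, -0.1424, -0.3955, 0.6887, 0.6077]
J5: z=[-0.8591, -0.0434, -0.5099] o=[0.6233, 2.0250, -0.1453] → [0.2544, 0.5398, -0.4746, -0.8591, -0.0434, -0.5099]
J6: z=[-0.8591, -0.0434, -0.5099] o=[0.2667, 2.7370, -0.2916] → [-0.1150, 0.4836, 0.1526, -0.8591, -0.0434, -0.5099]
q̇ = J⁺·V = [0.3020, -0.5230, -0.8830, 0.5990, -0.7600, 0.7690]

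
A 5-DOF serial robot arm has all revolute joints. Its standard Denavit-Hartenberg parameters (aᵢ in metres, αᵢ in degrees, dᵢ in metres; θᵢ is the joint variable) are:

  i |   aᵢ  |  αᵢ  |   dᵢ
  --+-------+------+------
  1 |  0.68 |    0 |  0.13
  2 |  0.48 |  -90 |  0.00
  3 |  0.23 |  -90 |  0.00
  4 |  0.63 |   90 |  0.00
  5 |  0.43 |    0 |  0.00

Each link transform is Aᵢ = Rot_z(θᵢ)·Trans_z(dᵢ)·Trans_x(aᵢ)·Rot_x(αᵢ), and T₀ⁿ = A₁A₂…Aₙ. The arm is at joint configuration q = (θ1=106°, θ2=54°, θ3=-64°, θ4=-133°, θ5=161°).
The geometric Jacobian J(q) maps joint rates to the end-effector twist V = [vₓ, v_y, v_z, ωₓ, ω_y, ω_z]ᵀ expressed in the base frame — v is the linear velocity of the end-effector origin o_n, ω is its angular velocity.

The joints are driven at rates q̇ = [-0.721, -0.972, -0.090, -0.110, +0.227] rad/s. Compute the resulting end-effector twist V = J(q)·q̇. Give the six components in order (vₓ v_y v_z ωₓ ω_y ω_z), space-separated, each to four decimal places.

o_n = [-0.8446, 0.7190, 0.1384]
J₁: ẑ×o_n = [-0.7190, -0.8446, 0.0000], ω = ẑ
J2: z=[0.0000, 0.0000, 1.0000] o=[-0.1874, 0.6537, 0.1300] → [-0.0653, -0.6572, 0.0000, 0.0000, 0.0000, 1.0000]
J3: z=[-0.3420, -0.9397, 0.0000] o=[-0.6385, 0.8178, 0.1300] → [-0.0079, 0.0029, -0.1599, -0.3420, -0.9397, 0.0000]
J4: z=[-0.8446, 0.3074, -0.4384] o=[-0.7332, 0.8523, 0.3367] → [-0.1194, -0.1187, 0.1469, -0.8446, 0.3074, -0.4384]
J5: z=[0.5345, 0.5312, -0.6573] o=[-0.7138, 0.3549, -0.0495] → [0.3391, -0.0145, 0.2640, 0.5345, 0.5312, -0.6573]
V = J·q̇ = [0.6726, 1.2572, 0.0582, 0.2450, 0.1713, -1.7940]

0.6726 1.2572 0.0582 0.2450 0.1713 -1.7940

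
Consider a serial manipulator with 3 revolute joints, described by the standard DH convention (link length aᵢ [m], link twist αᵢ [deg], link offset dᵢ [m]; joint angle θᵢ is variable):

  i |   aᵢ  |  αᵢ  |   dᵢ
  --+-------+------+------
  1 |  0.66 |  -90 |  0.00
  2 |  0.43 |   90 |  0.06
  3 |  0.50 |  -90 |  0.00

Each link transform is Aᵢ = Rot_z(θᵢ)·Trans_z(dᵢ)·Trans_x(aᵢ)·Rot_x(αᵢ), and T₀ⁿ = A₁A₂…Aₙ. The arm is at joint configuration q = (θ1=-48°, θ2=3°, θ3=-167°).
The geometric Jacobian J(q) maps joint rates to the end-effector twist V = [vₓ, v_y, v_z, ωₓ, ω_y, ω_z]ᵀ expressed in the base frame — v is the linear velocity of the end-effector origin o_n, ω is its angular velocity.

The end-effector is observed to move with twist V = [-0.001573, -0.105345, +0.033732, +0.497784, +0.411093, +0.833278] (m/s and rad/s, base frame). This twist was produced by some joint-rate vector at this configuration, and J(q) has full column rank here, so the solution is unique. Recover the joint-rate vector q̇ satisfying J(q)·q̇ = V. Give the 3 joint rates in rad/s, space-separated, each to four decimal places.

0.3070 0.6450 0.5270

o_n = [0.3644, -0.4832, 0.0030]
J₁: ẑ×o_n = [0.4832, 0.3644, -0.0000], ω = ẑ
J2: z=[0.7431, 0.6691, 0.0000] o=[0.4416, -0.4905, 0.0000] → [0.0020, -0.0022, 0.0571, 0.7431, 0.6691, 0.0000]
J3: z=[0.0350, -0.0389, 0.9986] o=[0.7735, -0.7694, -0.0225] → [-0.2869, -0.4095, -0.0059, 0.0350, -0.0389, 0.9986]
q̇ = J⁺·V = [0.3070, 0.6450, 0.5270]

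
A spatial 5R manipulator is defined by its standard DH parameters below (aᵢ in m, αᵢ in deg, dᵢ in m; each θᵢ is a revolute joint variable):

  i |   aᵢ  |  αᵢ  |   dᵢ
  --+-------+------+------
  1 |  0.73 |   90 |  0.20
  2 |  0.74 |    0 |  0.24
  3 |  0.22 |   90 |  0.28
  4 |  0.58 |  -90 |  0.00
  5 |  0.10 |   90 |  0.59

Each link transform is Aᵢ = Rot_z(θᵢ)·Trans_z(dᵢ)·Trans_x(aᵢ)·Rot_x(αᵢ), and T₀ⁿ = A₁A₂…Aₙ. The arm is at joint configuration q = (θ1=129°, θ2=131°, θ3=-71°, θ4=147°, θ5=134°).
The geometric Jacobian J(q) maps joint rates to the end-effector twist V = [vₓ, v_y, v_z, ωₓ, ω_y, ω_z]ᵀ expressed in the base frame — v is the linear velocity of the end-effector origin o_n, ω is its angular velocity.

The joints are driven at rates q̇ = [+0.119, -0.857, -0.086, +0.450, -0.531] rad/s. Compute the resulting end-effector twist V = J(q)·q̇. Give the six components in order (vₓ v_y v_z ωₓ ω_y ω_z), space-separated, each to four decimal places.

-0.3119 -0.1021 0.7996 -0.7230 0.1020 0.1445

o_n = [0.2876, 0.1267, 0.3359]
J₁: ẑ×o_n = [-0.1267, 0.2876, 0.0000], ω = ẑ
J2: z=[0.7771, 0.6293, 0.0000] o=[-0.4594, 0.5673, 0.2000] → [0.0855, -0.1056, -0.8125, 0.7771, 0.6293, 0.0000]
J3: z=[0.7771, 0.6293, 0.0000] o=[0.0326, 0.3411, 0.7585] → [-0.2660, 0.3284, -0.3271, 0.7771, 0.6293, 0.0000]
J4: z=[-0.5450, 0.6730, -0.5000] o=[0.1810, 0.6028, 0.9490] → [-0.6507, -0.3875, 0.1877, -0.5450, 0.6730, -0.5000]
J5: z=[-0.4804, -0.7394, -0.4717] o=[0.5796, 0.6125, 0.5278] → [-0.0873, 0.0455, 0.0175, -0.4804, -0.7394, -0.4717]
V = J·q̇ = [-0.3119, -0.1021, 0.7996, -0.7230, 0.1020, 0.1445]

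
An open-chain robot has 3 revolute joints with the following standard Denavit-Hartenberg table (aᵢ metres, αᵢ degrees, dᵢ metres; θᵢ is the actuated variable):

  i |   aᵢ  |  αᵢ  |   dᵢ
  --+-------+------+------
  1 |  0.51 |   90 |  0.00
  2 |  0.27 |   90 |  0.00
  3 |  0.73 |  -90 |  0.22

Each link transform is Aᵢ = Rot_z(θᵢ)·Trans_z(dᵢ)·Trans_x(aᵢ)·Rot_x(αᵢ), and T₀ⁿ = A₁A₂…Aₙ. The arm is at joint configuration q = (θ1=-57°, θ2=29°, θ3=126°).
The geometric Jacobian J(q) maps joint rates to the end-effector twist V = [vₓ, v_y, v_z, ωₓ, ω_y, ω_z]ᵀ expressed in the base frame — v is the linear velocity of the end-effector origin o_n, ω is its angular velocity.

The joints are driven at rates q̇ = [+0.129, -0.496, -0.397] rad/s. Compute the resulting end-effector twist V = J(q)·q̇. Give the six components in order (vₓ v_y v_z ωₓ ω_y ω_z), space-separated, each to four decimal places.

o_n = [-0.2352, -0.7221, -0.2695]
J₁: ẑ×o_n = [0.7221, -0.2352, 0.0000], ω = ẑ
J2: z=[-0.8387, -0.5446, 0.0000] o=[0.2778, -0.4277, 0.0000] → [0.1468, -0.2261, -0.0325, -0.8387, -0.5446, 0.0000]
J3: z=[0.2640, -0.4066, -0.8746] o=[0.4064, -0.6258, 0.1309] → [0.0785, 0.6669, -0.2863, 0.2640, -0.4066, -0.8746]
V = J·q̇ = [-0.0108, -0.1830, 0.1298, 0.3112, 0.4316, 0.4762]

-0.0108 -0.1830 0.1298 0.3112 0.4316 0.4762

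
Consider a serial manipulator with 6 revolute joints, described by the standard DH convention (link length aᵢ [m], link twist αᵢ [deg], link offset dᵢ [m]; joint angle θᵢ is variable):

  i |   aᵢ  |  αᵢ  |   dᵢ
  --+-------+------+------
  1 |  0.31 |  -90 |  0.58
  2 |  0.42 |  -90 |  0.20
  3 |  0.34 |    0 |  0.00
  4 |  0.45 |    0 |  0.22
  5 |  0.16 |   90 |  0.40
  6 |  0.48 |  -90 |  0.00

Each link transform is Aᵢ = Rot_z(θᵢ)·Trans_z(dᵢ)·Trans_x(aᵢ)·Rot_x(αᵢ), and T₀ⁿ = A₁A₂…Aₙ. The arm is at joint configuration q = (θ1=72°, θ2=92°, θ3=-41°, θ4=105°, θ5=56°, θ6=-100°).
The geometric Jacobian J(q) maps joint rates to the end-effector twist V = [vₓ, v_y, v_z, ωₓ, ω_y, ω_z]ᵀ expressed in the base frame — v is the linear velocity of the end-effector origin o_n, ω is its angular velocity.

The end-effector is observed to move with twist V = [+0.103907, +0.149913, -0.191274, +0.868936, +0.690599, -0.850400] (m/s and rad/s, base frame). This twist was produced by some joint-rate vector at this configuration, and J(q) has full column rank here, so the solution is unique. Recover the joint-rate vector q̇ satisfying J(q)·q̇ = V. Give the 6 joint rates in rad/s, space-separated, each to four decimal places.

0.0450 -0.1150 -0.6020 -0.5710 0.2170 0.9960

o_n = [0.0867, 0.1123, -0.2499]
J₁: ẑ×o_n = [-0.1123, 0.0867, 0.0000], ω = ẑ
J2: z=[-0.9511, 0.3090, 0.0000] o=[0.0958, 0.2948, 0.5800] → [-0.2565, -0.7893, 0.1764, -0.9511, 0.3090, 0.0000]
J3: z=[-0.3088, -0.9505, 0.0349] o=[-0.0989, 0.3427, 0.1603] → [0.3979, -0.1202, 0.2476, -0.3088, -0.9505, 0.0349]
J4: z=[-0.3088, -0.9505, 0.0349] o=[-0.3139, 0.4031, -0.0962] → [0.1562, -0.0335, 0.4706, -0.3088, -0.9505, 0.0349]
J5: z=[-0.3088, -0.9505, 0.0349] o=[0.0007, 0.0625, -0.2857] → [-0.0357, 0.0140, 0.0663, -0.3088, -0.9505, 0.0349]
J6: z=[0.4662, -0.1833, -0.8655] o=[0.0098, -0.3579, -0.1917] → [0.4176, -0.0394, 0.2333, 0.4662, -0.1833, -0.8655]
q̇ = J⁺·V = [0.0450, -0.1150, -0.6020, -0.5710, 0.2170, 0.9960]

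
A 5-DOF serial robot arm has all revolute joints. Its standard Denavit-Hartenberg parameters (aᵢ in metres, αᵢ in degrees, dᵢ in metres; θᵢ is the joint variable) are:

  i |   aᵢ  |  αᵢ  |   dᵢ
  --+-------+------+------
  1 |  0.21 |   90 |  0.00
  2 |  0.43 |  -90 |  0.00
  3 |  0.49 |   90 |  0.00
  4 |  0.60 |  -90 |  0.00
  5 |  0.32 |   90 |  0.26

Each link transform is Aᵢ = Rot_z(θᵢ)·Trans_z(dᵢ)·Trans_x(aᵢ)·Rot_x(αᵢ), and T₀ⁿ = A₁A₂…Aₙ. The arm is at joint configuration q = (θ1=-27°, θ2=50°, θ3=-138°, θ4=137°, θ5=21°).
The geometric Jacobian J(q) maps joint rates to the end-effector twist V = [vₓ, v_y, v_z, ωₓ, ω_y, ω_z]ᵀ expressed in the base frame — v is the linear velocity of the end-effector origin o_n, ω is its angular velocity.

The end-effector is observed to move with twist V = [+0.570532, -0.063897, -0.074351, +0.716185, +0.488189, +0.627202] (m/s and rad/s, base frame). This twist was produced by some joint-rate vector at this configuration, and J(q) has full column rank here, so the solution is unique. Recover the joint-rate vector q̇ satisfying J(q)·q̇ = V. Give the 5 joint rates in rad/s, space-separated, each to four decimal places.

0.9610 -0.6430 -0.4400 0.0790 0.1280

o_n = [0.4014, -0.0414, 0.8561]
J₁: ẑ×o_n = [0.0414, 0.4014, -0.0000], ω = ẑ
J2: z=[-0.4540, -0.8910, 0.0000] o=[0.1871, -0.0953, 0.0000] → [-0.7628, 0.3887, 0.1665, -0.4540, -0.8910, 0.0000]
J3: z=[-0.6826, 0.3478, 0.6428] o=[0.4334, -0.2208, 0.3294] → [0.0678, 0.3390, -0.1114, -0.6826, 0.3478, 0.6428]
J4: z=[-0.0458, 0.8574, -0.5126] o=[0.0760, -0.4067, 0.0505] → [0.8781, -0.1299, -0.2958, -0.0458, 0.8574, -0.5126]
J5: z=[0.9966, 0.0044, -0.0819] o=[0.1167, -0.0979, 0.5633] → [0.0059, -0.3152, 0.0551, 0.9966, 0.0044, -0.0819]
q̇ = J⁺·V = [0.9610, -0.6430, -0.4400, 0.0790, 0.1280]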